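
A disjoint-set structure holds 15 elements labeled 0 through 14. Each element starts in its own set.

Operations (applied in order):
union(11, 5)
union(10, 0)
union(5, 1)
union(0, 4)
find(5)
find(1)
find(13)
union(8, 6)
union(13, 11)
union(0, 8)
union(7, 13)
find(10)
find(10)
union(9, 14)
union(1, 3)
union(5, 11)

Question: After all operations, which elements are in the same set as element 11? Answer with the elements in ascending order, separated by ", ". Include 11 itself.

Step 1: union(11, 5) -> merged; set of 11 now {5, 11}
Step 2: union(10, 0) -> merged; set of 10 now {0, 10}
Step 3: union(5, 1) -> merged; set of 5 now {1, 5, 11}
Step 4: union(0, 4) -> merged; set of 0 now {0, 4, 10}
Step 5: find(5) -> no change; set of 5 is {1, 5, 11}
Step 6: find(1) -> no change; set of 1 is {1, 5, 11}
Step 7: find(13) -> no change; set of 13 is {13}
Step 8: union(8, 6) -> merged; set of 8 now {6, 8}
Step 9: union(13, 11) -> merged; set of 13 now {1, 5, 11, 13}
Step 10: union(0, 8) -> merged; set of 0 now {0, 4, 6, 8, 10}
Step 11: union(7, 13) -> merged; set of 7 now {1, 5, 7, 11, 13}
Step 12: find(10) -> no change; set of 10 is {0, 4, 6, 8, 10}
Step 13: find(10) -> no change; set of 10 is {0, 4, 6, 8, 10}
Step 14: union(9, 14) -> merged; set of 9 now {9, 14}
Step 15: union(1, 3) -> merged; set of 1 now {1, 3, 5, 7, 11, 13}
Step 16: union(5, 11) -> already same set; set of 5 now {1, 3, 5, 7, 11, 13}
Component of 11: {1, 3, 5, 7, 11, 13}

Answer: 1, 3, 5, 7, 11, 13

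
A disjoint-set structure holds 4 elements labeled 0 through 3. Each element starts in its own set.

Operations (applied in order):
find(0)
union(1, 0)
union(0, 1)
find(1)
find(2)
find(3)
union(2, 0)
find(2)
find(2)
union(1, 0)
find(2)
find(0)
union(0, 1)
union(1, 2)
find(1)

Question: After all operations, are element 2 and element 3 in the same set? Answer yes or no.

Answer: no

Derivation:
Step 1: find(0) -> no change; set of 0 is {0}
Step 2: union(1, 0) -> merged; set of 1 now {0, 1}
Step 3: union(0, 1) -> already same set; set of 0 now {0, 1}
Step 4: find(1) -> no change; set of 1 is {0, 1}
Step 5: find(2) -> no change; set of 2 is {2}
Step 6: find(3) -> no change; set of 3 is {3}
Step 7: union(2, 0) -> merged; set of 2 now {0, 1, 2}
Step 8: find(2) -> no change; set of 2 is {0, 1, 2}
Step 9: find(2) -> no change; set of 2 is {0, 1, 2}
Step 10: union(1, 0) -> already same set; set of 1 now {0, 1, 2}
Step 11: find(2) -> no change; set of 2 is {0, 1, 2}
Step 12: find(0) -> no change; set of 0 is {0, 1, 2}
Step 13: union(0, 1) -> already same set; set of 0 now {0, 1, 2}
Step 14: union(1, 2) -> already same set; set of 1 now {0, 1, 2}
Step 15: find(1) -> no change; set of 1 is {0, 1, 2}
Set of 2: {0, 1, 2}; 3 is not a member.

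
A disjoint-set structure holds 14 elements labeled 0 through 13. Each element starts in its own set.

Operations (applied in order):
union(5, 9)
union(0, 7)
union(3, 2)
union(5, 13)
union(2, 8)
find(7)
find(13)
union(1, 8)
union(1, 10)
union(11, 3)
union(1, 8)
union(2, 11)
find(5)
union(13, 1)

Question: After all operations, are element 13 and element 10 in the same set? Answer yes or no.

Step 1: union(5, 9) -> merged; set of 5 now {5, 9}
Step 2: union(0, 7) -> merged; set of 0 now {0, 7}
Step 3: union(3, 2) -> merged; set of 3 now {2, 3}
Step 4: union(5, 13) -> merged; set of 5 now {5, 9, 13}
Step 5: union(2, 8) -> merged; set of 2 now {2, 3, 8}
Step 6: find(7) -> no change; set of 7 is {0, 7}
Step 7: find(13) -> no change; set of 13 is {5, 9, 13}
Step 8: union(1, 8) -> merged; set of 1 now {1, 2, 3, 8}
Step 9: union(1, 10) -> merged; set of 1 now {1, 2, 3, 8, 10}
Step 10: union(11, 3) -> merged; set of 11 now {1, 2, 3, 8, 10, 11}
Step 11: union(1, 8) -> already same set; set of 1 now {1, 2, 3, 8, 10, 11}
Step 12: union(2, 11) -> already same set; set of 2 now {1, 2, 3, 8, 10, 11}
Step 13: find(5) -> no change; set of 5 is {5, 9, 13}
Step 14: union(13, 1) -> merged; set of 13 now {1, 2, 3, 5, 8, 9, 10, 11, 13}
Set of 13: {1, 2, 3, 5, 8, 9, 10, 11, 13}; 10 is a member.

Answer: yes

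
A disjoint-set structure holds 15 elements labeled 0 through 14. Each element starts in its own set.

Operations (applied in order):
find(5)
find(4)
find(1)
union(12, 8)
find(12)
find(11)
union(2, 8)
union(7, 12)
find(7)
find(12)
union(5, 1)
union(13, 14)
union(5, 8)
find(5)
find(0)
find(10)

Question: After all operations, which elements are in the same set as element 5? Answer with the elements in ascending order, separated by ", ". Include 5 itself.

Step 1: find(5) -> no change; set of 5 is {5}
Step 2: find(4) -> no change; set of 4 is {4}
Step 3: find(1) -> no change; set of 1 is {1}
Step 4: union(12, 8) -> merged; set of 12 now {8, 12}
Step 5: find(12) -> no change; set of 12 is {8, 12}
Step 6: find(11) -> no change; set of 11 is {11}
Step 7: union(2, 8) -> merged; set of 2 now {2, 8, 12}
Step 8: union(7, 12) -> merged; set of 7 now {2, 7, 8, 12}
Step 9: find(7) -> no change; set of 7 is {2, 7, 8, 12}
Step 10: find(12) -> no change; set of 12 is {2, 7, 8, 12}
Step 11: union(5, 1) -> merged; set of 5 now {1, 5}
Step 12: union(13, 14) -> merged; set of 13 now {13, 14}
Step 13: union(5, 8) -> merged; set of 5 now {1, 2, 5, 7, 8, 12}
Step 14: find(5) -> no change; set of 5 is {1, 2, 5, 7, 8, 12}
Step 15: find(0) -> no change; set of 0 is {0}
Step 16: find(10) -> no change; set of 10 is {10}
Component of 5: {1, 2, 5, 7, 8, 12}

Answer: 1, 2, 5, 7, 8, 12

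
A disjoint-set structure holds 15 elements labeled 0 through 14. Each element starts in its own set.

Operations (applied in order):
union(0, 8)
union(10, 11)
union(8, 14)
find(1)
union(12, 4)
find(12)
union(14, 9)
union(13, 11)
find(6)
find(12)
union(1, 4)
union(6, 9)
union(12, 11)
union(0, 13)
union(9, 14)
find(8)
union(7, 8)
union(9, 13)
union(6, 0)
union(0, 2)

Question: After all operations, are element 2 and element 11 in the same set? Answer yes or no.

Step 1: union(0, 8) -> merged; set of 0 now {0, 8}
Step 2: union(10, 11) -> merged; set of 10 now {10, 11}
Step 3: union(8, 14) -> merged; set of 8 now {0, 8, 14}
Step 4: find(1) -> no change; set of 1 is {1}
Step 5: union(12, 4) -> merged; set of 12 now {4, 12}
Step 6: find(12) -> no change; set of 12 is {4, 12}
Step 7: union(14, 9) -> merged; set of 14 now {0, 8, 9, 14}
Step 8: union(13, 11) -> merged; set of 13 now {10, 11, 13}
Step 9: find(6) -> no change; set of 6 is {6}
Step 10: find(12) -> no change; set of 12 is {4, 12}
Step 11: union(1, 4) -> merged; set of 1 now {1, 4, 12}
Step 12: union(6, 9) -> merged; set of 6 now {0, 6, 8, 9, 14}
Step 13: union(12, 11) -> merged; set of 12 now {1, 4, 10, 11, 12, 13}
Step 14: union(0, 13) -> merged; set of 0 now {0, 1, 4, 6, 8, 9, 10, 11, 12, 13, 14}
Step 15: union(9, 14) -> already same set; set of 9 now {0, 1, 4, 6, 8, 9, 10, 11, 12, 13, 14}
Step 16: find(8) -> no change; set of 8 is {0, 1, 4, 6, 8, 9, 10, 11, 12, 13, 14}
Step 17: union(7, 8) -> merged; set of 7 now {0, 1, 4, 6, 7, 8, 9, 10, 11, 12, 13, 14}
Step 18: union(9, 13) -> already same set; set of 9 now {0, 1, 4, 6, 7, 8, 9, 10, 11, 12, 13, 14}
Step 19: union(6, 0) -> already same set; set of 6 now {0, 1, 4, 6, 7, 8, 9, 10, 11, 12, 13, 14}
Step 20: union(0, 2) -> merged; set of 0 now {0, 1, 2, 4, 6, 7, 8, 9, 10, 11, 12, 13, 14}
Set of 2: {0, 1, 2, 4, 6, 7, 8, 9, 10, 11, 12, 13, 14}; 11 is a member.

Answer: yes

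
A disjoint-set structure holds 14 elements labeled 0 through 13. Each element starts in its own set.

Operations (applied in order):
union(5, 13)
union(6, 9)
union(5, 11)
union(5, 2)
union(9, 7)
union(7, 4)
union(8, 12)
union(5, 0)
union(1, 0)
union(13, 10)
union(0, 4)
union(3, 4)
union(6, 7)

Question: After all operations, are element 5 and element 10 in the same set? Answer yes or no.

Step 1: union(5, 13) -> merged; set of 5 now {5, 13}
Step 2: union(6, 9) -> merged; set of 6 now {6, 9}
Step 3: union(5, 11) -> merged; set of 5 now {5, 11, 13}
Step 4: union(5, 2) -> merged; set of 5 now {2, 5, 11, 13}
Step 5: union(9, 7) -> merged; set of 9 now {6, 7, 9}
Step 6: union(7, 4) -> merged; set of 7 now {4, 6, 7, 9}
Step 7: union(8, 12) -> merged; set of 8 now {8, 12}
Step 8: union(5, 0) -> merged; set of 5 now {0, 2, 5, 11, 13}
Step 9: union(1, 0) -> merged; set of 1 now {0, 1, 2, 5, 11, 13}
Step 10: union(13, 10) -> merged; set of 13 now {0, 1, 2, 5, 10, 11, 13}
Step 11: union(0, 4) -> merged; set of 0 now {0, 1, 2, 4, 5, 6, 7, 9, 10, 11, 13}
Step 12: union(3, 4) -> merged; set of 3 now {0, 1, 2, 3, 4, 5, 6, 7, 9, 10, 11, 13}
Step 13: union(6, 7) -> already same set; set of 6 now {0, 1, 2, 3, 4, 5, 6, 7, 9, 10, 11, 13}
Set of 5: {0, 1, 2, 3, 4, 5, 6, 7, 9, 10, 11, 13}; 10 is a member.

Answer: yes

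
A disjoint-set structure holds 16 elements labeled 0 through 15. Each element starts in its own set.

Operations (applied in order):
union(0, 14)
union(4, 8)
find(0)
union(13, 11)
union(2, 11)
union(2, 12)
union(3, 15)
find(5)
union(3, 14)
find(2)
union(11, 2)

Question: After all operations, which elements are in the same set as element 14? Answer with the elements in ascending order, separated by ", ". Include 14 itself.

Answer: 0, 3, 14, 15

Derivation:
Step 1: union(0, 14) -> merged; set of 0 now {0, 14}
Step 2: union(4, 8) -> merged; set of 4 now {4, 8}
Step 3: find(0) -> no change; set of 0 is {0, 14}
Step 4: union(13, 11) -> merged; set of 13 now {11, 13}
Step 5: union(2, 11) -> merged; set of 2 now {2, 11, 13}
Step 6: union(2, 12) -> merged; set of 2 now {2, 11, 12, 13}
Step 7: union(3, 15) -> merged; set of 3 now {3, 15}
Step 8: find(5) -> no change; set of 5 is {5}
Step 9: union(3, 14) -> merged; set of 3 now {0, 3, 14, 15}
Step 10: find(2) -> no change; set of 2 is {2, 11, 12, 13}
Step 11: union(11, 2) -> already same set; set of 11 now {2, 11, 12, 13}
Component of 14: {0, 3, 14, 15}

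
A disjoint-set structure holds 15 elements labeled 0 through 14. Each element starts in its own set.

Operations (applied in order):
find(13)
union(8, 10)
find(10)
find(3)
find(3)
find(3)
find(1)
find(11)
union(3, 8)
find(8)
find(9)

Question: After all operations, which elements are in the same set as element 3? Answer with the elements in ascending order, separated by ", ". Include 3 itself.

Step 1: find(13) -> no change; set of 13 is {13}
Step 2: union(8, 10) -> merged; set of 8 now {8, 10}
Step 3: find(10) -> no change; set of 10 is {8, 10}
Step 4: find(3) -> no change; set of 3 is {3}
Step 5: find(3) -> no change; set of 3 is {3}
Step 6: find(3) -> no change; set of 3 is {3}
Step 7: find(1) -> no change; set of 1 is {1}
Step 8: find(11) -> no change; set of 11 is {11}
Step 9: union(3, 8) -> merged; set of 3 now {3, 8, 10}
Step 10: find(8) -> no change; set of 8 is {3, 8, 10}
Step 11: find(9) -> no change; set of 9 is {9}
Component of 3: {3, 8, 10}

Answer: 3, 8, 10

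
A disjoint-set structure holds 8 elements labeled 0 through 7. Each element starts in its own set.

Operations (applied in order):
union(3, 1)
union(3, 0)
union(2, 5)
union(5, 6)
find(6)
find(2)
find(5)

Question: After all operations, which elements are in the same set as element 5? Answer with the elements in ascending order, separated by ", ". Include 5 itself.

Answer: 2, 5, 6

Derivation:
Step 1: union(3, 1) -> merged; set of 3 now {1, 3}
Step 2: union(3, 0) -> merged; set of 3 now {0, 1, 3}
Step 3: union(2, 5) -> merged; set of 2 now {2, 5}
Step 4: union(5, 6) -> merged; set of 5 now {2, 5, 6}
Step 5: find(6) -> no change; set of 6 is {2, 5, 6}
Step 6: find(2) -> no change; set of 2 is {2, 5, 6}
Step 7: find(5) -> no change; set of 5 is {2, 5, 6}
Component of 5: {2, 5, 6}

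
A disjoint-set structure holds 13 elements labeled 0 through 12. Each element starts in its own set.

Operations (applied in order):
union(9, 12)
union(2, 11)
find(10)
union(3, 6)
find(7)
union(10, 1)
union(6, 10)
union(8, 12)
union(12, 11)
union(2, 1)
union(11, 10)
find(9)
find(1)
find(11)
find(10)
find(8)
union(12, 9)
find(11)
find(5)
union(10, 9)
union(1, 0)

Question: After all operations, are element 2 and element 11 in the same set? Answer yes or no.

Step 1: union(9, 12) -> merged; set of 9 now {9, 12}
Step 2: union(2, 11) -> merged; set of 2 now {2, 11}
Step 3: find(10) -> no change; set of 10 is {10}
Step 4: union(3, 6) -> merged; set of 3 now {3, 6}
Step 5: find(7) -> no change; set of 7 is {7}
Step 6: union(10, 1) -> merged; set of 10 now {1, 10}
Step 7: union(6, 10) -> merged; set of 6 now {1, 3, 6, 10}
Step 8: union(8, 12) -> merged; set of 8 now {8, 9, 12}
Step 9: union(12, 11) -> merged; set of 12 now {2, 8, 9, 11, 12}
Step 10: union(2, 1) -> merged; set of 2 now {1, 2, 3, 6, 8, 9, 10, 11, 12}
Step 11: union(11, 10) -> already same set; set of 11 now {1, 2, 3, 6, 8, 9, 10, 11, 12}
Step 12: find(9) -> no change; set of 9 is {1, 2, 3, 6, 8, 9, 10, 11, 12}
Step 13: find(1) -> no change; set of 1 is {1, 2, 3, 6, 8, 9, 10, 11, 12}
Step 14: find(11) -> no change; set of 11 is {1, 2, 3, 6, 8, 9, 10, 11, 12}
Step 15: find(10) -> no change; set of 10 is {1, 2, 3, 6, 8, 9, 10, 11, 12}
Step 16: find(8) -> no change; set of 8 is {1, 2, 3, 6, 8, 9, 10, 11, 12}
Step 17: union(12, 9) -> already same set; set of 12 now {1, 2, 3, 6, 8, 9, 10, 11, 12}
Step 18: find(11) -> no change; set of 11 is {1, 2, 3, 6, 8, 9, 10, 11, 12}
Step 19: find(5) -> no change; set of 5 is {5}
Step 20: union(10, 9) -> already same set; set of 10 now {1, 2, 3, 6, 8, 9, 10, 11, 12}
Step 21: union(1, 0) -> merged; set of 1 now {0, 1, 2, 3, 6, 8, 9, 10, 11, 12}
Set of 2: {0, 1, 2, 3, 6, 8, 9, 10, 11, 12}; 11 is a member.

Answer: yes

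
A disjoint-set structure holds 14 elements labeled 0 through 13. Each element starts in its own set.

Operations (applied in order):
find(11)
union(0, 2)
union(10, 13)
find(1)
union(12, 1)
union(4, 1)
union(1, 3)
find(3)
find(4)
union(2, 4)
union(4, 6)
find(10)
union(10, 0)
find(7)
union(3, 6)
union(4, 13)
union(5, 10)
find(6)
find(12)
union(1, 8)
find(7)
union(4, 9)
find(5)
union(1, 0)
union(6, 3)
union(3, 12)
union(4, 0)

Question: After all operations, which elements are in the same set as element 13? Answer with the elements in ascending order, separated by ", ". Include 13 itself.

Step 1: find(11) -> no change; set of 11 is {11}
Step 2: union(0, 2) -> merged; set of 0 now {0, 2}
Step 3: union(10, 13) -> merged; set of 10 now {10, 13}
Step 4: find(1) -> no change; set of 1 is {1}
Step 5: union(12, 1) -> merged; set of 12 now {1, 12}
Step 6: union(4, 1) -> merged; set of 4 now {1, 4, 12}
Step 7: union(1, 3) -> merged; set of 1 now {1, 3, 4, 12}
Step 8: find(3) -> no change; set of 3 is {1, 3, 4, 12}
Step 9: find(4) -> no change; set of 4 is {1, 3, 4, 12}
Step 10: union(2, 4) -> merged; set of 2 now {0, 1, 2, 3, 4, 12}
Step 11: union(4, 6) -> merged; set of 4 now {0, 1, 2, 3, 4, 6, 12}
Step 12: find(10) -> no change; set of 10 is {10, 13}
Step 13: union(10, 0) -> merged; set of 10 now {0, 1, 2, 3, 4, 6, 10, 12, 13}
Step 14: find(7) -> no change; set of 7 is {7}
Step 15: union(3, 6) -> already same set; set of 3 now {0, 1, 2, 3, 4, 6, 10, 12, 13}
Step 16: union(4, 13) -> already same set; set of 4 now {0, 1, 2, 3, 4, 6, 10, 12, 13}
Step 17: union(5, 10) -> merged; set of 5 now {0, 1, 2, 3, 4, 5, 6, 10, 12, 13}
Step 18: find(6) -> no change; set of 6 is {0, 1, 2, 3, 4, 5, 6, 10, 12, 13}
Step 19: find(12) -> no change; set of 12 is {0, 1, 2, 3, 4, 5, 6, 10, 12, 13}
Step 20: union(1, 8) -> merged; set of 1 now {0, 1, 2, 3, 4, 5, 6, 8, 10, 12, 13}
Step 21: find(7) -> no change; set of 7 is {7}
Step 22: union(4, 9) -> merged; set of 4 now {0, 1, 2, 3, 4, 5, 6, 8, 9, 10, 12, 13}
Step 23: find(5) -> no change; set of 5 is {0, 1, 2, 3, 4, 5, 6, 8, 9, 10, 12, 13}
Step 24: union(1, 0) -> already same set; set of 1 now {0, 1, 2, 3, 4, 5, 6, 8, 9, 10, 12, 13}
Step 25: union(6, 3) -> already same set; set of 6 now {0, 1, 2, 3, 4, 5, 6, 8, 9, 10, 12, 13}
Step 26: union(3, 12) -> already same set; set of 3 now {0, 1, 2, 3, 4, 5, 6, 8, 9, 10, 12, 13}
Step 27: union(4, 0) -> already same set; set of 4 now {0, 1, 2, 3, 4, 5, 6, 8, 9, 10, 12, 13}
Component of 13: {0, 1, 2, 3, 4, 5, 6, 8, 9, 10, 12, 13}

Answer: 0, 1, 2, 3, 4, 5, 6, 8, 9, 10, 12, 13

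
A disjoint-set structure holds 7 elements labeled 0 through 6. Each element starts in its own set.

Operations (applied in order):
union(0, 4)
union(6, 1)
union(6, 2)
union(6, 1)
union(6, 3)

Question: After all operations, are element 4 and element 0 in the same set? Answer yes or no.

Answer: yes

Derivation:
Step 1: union(0, 4) -> merged; set of 0 now {0, 4}
Step 2: union(6, 1) -> merged; set of 6 now {1, 6}
Step 3: union(6, 2) -> merged; set of 6 now {1, 2, 6}
Step 4: union(6, 1) -> already same set; set of 6 now {1, 2, 6}
Step 5: union(6, 3) -> merged; set of 6 now {1, 2, 3, 6}
Set of 4: {0, 4}; 0 is a member.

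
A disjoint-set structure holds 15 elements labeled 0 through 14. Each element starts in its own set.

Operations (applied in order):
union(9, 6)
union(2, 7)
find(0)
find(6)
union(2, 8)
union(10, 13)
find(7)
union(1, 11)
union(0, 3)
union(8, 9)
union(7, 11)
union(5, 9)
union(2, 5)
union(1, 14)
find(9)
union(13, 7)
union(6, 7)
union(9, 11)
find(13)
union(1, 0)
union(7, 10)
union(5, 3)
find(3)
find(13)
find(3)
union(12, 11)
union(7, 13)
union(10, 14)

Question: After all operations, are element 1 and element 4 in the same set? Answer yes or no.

Step 1: union(9, 6) -> merged; set of 9 now {6, 9}
Step 2: union(2, 7) -> merged; set of 2 now {2, 7}
Step 3: find(0) -> no change; set of 0 is {0}
Step 4: find(6) -> no change; set of 6 is {6, 9}
Step 5: union(2, 8) -> merged; set of 2 now {2, 7, 8}
Step 6: union(10, 13) -> merged; set of 10 now {10, 13}
Step 7: find(7) -> no change; set of 7 is {2, 7, 8}
Step 8: union(1, 11) -> merged; set of 1 now {1, 11}
Step 9: union(0, 3) -> merged; set of 0 now {0, 3}
Step 10: union(8, 9) -> merged; set of 8 now {2, 6, 7, 8, 9}
Step 11: union(7, 11) -> merged; set of 7 now {1, 2, 6, 7, 8, 9, 11}
Step 12: union(5, 9) -> merged; set of 5 now {1, 2, 5, 6, 7, 8, 9, 11}
Step 13: union(2, 5) -> already same set; set of 2 now {1, 2, 5, 6, 7, 8, 9, 11}
Step 14: union(1, 14) -> merged; set of 1 now {1, 2, 5, 6, 7, 8, 9, 11, 14}
Step 15: find(9) -> no change; set of 9 is {1, 2, 5, 6, 7, 8, 9, 11, 14}
Step 16: union(13, 7) -> merged; set of 13 now {1, 2, 5, 6, 7, 8, 9, 10, 11, 13, 14}
Step 17: union(6, 7) -> already same set; set of 6 now {1, 2, 5, 6, 7, 8, 9, 10, 11, 13, 14}
Step 18: union(9, 11) -> already same set; set of 9 now {1, 2, 5, 6, 7, 8, 9, 10, 11, 13, 14}
Step 19: find(13) -> no change; set of 13 is {1, 2, 5, 6, 7, 8, 9, 10, 11, 13, 14}
Step 20: union(1, 0) -> merged; set of 1 now {0, 1, 2, 3, 5, 6, 7, 8, 9, 10, 11, 13, 14}
Step 21: union(7, 10) -> already same set; set of 7 now {0, 1, 2, 3, 5, 6, 7, 8, 9, 10, 11, 13, 14}
Step 22: union(5, 3) -> already same set; set of 5 now {0, 1, 2, 3, 5, 6, 7, 8, 9, 10, 11, 13, 14}
Step 23: find(3) -> no change; set of 3 is {0, 1, 2, 3, 5, 6, 7, 8, 9, 10, 11, 13, 14}
Step 24: find(13) -> no change; set of 13 is {0, 1, 2, 3, 5, 6, 7, 8, 9, 10, 11, 13, 14}
Step 25: find(3) -> no change; set of 3 is {0, 1, 2, 3, 5, 6, 7, 8, 9, 10, 11, 13, 14}
Step 26: union(12, 11) -> merged; set of 12 now {0, 1, 2, 3, 5, 6, 7, 8, 9, 10, 11, 12, 13, 14}
Step 27: union(7, 13) -> already same set; set of 7 now {0, 1, 2, 3, 5, 6, 7, 8, 9, 10, 11, 12, 13, 14}
Step 28: union(10, 14) -> already same set; set of 10 now {0, 1, 2, 3, 5, 6, 7, 8, 9, 10, 11, 12, 13, 14}
Set of 1: {0, 1, 2, 3, 5, 6, 7, 8, 9, 10, 11, 12, 13, 14}; 4 is not a member.

Answer: no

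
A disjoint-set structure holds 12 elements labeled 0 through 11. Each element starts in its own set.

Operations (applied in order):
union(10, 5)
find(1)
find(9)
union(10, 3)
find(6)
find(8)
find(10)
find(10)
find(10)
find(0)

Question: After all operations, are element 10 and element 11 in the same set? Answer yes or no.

Answer: no

Derivation:
Step 1: union(10, 5) -> merged; set of 10 now {5, 10}
Step 2: find(1) -> no change; set of 1 is {1}
Step 3: find(9) -> no change; set of 9 is {9}
Step 4: union(10, 3) -> merged; set of 10 now {3, 5, 10}
Step 5: find(6) -> no change; set of 6 is {6}
Step 6: find(8) -> no change; set of 8 is {8}
Step 7: find(10) -> no change; set of 10 is {3, 5, 10}
Step 8: find(10) -> no change; set of 10 is {3, 5, 10}
Step 9: find(10) -> no change; set of 10 is {3, 5, 10}
Step 10: find(0) -> no change; set of 0 is {0}
Set of 10: {3, 5, 10}; 11 is not a member.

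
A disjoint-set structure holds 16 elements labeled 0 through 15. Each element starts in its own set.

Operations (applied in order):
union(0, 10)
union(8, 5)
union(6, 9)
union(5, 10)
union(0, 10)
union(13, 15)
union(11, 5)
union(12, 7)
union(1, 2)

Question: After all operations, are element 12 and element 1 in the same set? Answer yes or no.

Answer: no

Derivation:
Step 1: union(0, 10) -> merged; set of 0 now {0, 10}
Step 2: union(8, 5) -> merged; set of 8 now {5, 8}
Step 3: union(6, 9) -> merged; set of 6 now {6, 9}
Step 4: union(5, 10) -> merged; set of 5 now {0, 5, 8, 10}
Step 5: union(0, 10) -> already same set; set of 0 now {0, 5, 8, 10}
Step 6: union(13, 15) -> merged; set of 13 now {13, 15}
Step 7: union(11, 5) -> merged; set of 11 now {0, 5, 8, 10, 11}
Step 8: union(12, 7) -> merged; set of 12 now {7, 12}
Step 9: union(1, 2) -> merged; set of 1 now {1, 2}
Set of 12: {7, 12}; 1 is not a member.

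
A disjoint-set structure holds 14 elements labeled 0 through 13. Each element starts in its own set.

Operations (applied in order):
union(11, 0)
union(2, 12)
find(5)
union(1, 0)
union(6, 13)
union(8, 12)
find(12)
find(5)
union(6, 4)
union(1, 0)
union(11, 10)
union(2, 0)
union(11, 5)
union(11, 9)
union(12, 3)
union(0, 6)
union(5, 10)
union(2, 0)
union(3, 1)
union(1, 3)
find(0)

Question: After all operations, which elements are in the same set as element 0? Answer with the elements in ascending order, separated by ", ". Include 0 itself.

Answer: 0, 1, 2, 3, 4, 5, 6, 8, 9, 10, 11, 12, 13

Derivation:
Step 1: union(11, 0) -> merged; set of 11 now {0, 11}
Step 2: union(2, 12) -> merged; set of 2 now {2, 12}
Step 3: find(5) -> no change; set of 5 is {5}
Step 4: union(1, 0) -> merged; set of 1 now {0, 1, 11}
Step 5: union(6, 13) -> merged; set of 6 now {6, 13}
Step 6: union(8, 12) -> merged; set of 8 now {2, 8, 12}
Step 7: find(12) -> no change; set of 12 is {2, 8, 12}
Step 8: find(5) -> no change; set of 5 is {5}
Step 9: union(6, 4) -> merged; set of 6 now {4, 6, 13}
Step 10: union(1, 0) -> already same set; set of 1 now {0, 1, 11}
Step 11: union(11, 10) -> merged; set of 11 now {0, 1, 10, 11}
Step 12: union(2, 0) -> merged; set of 2 now {0, 1, 2, 8, 10, 11, 12}
Step 13: union(11, 5) -> merged; set of 11 now {0, 1, 2, 5, 8, 10, 11, 12}
Step 14: union(11, 9) -> merged; set of 11 now {0, 1, 2, 5, 8, 9, 10, 11, 12}
Step 15: union(12, 3) -> merged; set of 12 now {0, 1, 2, 3, 5, 8, 9, 10, 11, 12}
Step 16: union(0, 6) -> merged; set of 0 now {0, 1, 2, 3, 4, 5, 6, 8, 9, 10, 11, 12, 13}
Step 17: union(5, 10) -> already same set; set of 5 now {0, 1, 2, 3, 4, 5, 6, 8, 9, 10, 11, 12, 13}
Step 18: union(2, 0) -> already same set; set of 2 now {0, 1, 2, 3, 4, 5, 6, 8, 9, 10, 11, 12, 13}
Step 19: union(3, 1) -> already same set; set of 3 now {0, 1, 2, 3, 4, 5, 6, 8, 9, 10, 11, 12, 13}
Step 20: union(1, 3) -> already same set; set of 1 now {0, 1, 2, 3, 4, 5, 6, 8, 9, 10, 11, 12, 13}
Step 21: find(0) -> no change; set of 0 is {0, 1, 2, 3, 4, 5, 6, 8, 9, 10, 11, 12, 13}
Component of 0: {0, 1, 2, 3, 4, 5, 6, 8, 9, 10, 11, 12, 13}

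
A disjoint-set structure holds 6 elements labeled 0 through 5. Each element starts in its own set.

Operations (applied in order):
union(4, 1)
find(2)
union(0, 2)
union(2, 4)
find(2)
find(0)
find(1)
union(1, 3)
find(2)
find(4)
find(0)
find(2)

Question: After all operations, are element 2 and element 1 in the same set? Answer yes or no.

Answer: yes

Derivation:
Step 1: union(4, 1) -> merged; set of 4 now {1, 4}
Step 2: find(2) -> no change; set of 2 is {2}
Step 3: union(0, 2) -> merged; set of 0 now {0, 2}
Step 4: union(2, 4) -> merged; set of 2 now {0, 1, 2, 4}
Step 5: find(2) -> no change; set of 2 is {0, 1, 2, 4}
Step 6: find(0) -> no change; set of 0 is {0, 1, 2, 4}
Step 7: find(1) -> no change; set of 1 is {0, 1, 2, 4}
Step 8: union(1, 3) -> merged; set of 1 now {0, 1, 2, 3, 4}
Step 9: find(2) -> no change; set of 2 is {0, 1, 2, 3, 4}
Step 10: find(4) -> no change; set of 4 is {0, 1, 2, 3, 4}
Step 11: find(0) -> no change; set of 0 is {0, 1, 2, 3, 4}
Step 12: find(2) -> no change; set of 2 is {0, 1, 2, 3, 4}
Set of 2: {0, 1, 2, 3, 4}; 1 is a member.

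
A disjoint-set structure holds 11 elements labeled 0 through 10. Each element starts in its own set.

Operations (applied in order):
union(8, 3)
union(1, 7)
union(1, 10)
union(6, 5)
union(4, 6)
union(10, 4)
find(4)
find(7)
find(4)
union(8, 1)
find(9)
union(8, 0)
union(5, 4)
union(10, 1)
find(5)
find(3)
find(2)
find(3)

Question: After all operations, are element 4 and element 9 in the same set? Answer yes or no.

Step 1: union(8, 3) -> merged; set of 8 now {3, 8}
Step 2: union(1, 7) -> merged; set of 1 now {1, 7}
Step 3: union(1, 10) -> merged; set of 1 now {1, 7, 10}
Step 4: union(6, 5) -> merged; set of 6 now {5, 6}
Step 5: union(4, 6) -> merged; set of 4 now {4, 5, 6}
Step 6: union(10, 4) -> merged; set of 10 now {1, 4, 5, 6, 7, 10}
Step 7: find(4) -> no change; set of 4 is {1, 4, 5, 6, 7, 10}
Step 8: find(7) -> no change; set of 7 is {1, 4, 5, 6, 7, 10}
Step 9: find(4) -> no change; set of 4 is {1, 4, 5, 6, 7, 10}
Step 10: union(8, 1) -> merged; set of 8 now {1, 3, 4, 5, 6, 7, 8, 10}
Step 11: find(9) -> no change; set of 9 is {9}
Step 12: union(8, 0) -> merged; set of 8 now {0, 1, 3, 4, 5, 6, 7, 8, 10}
Step 13: union(5, 4) -> already same set; set of 5 now {0, 1, 3, 4, 5, 6, 7, 8, 10}
Step 14: union(10, 1) -> already same set; set of 10 now {0, 1, 3, 4, 5, 6, 7, 8, 10}
Step 15: find(5) -> no change; set of 5 is {0, 1, 3, 4, 5, 6, 7, 8, 10}
Step 16: find(3) -> no change; set of 3 is {0, 1, 3, 4, 5, 6, 7, 8, 10}
Step 17: find(2) -> no change; set of 2 is {2}
Step 18: find(3) -> no change; set of 3 is {0, 1, 3, 4, 5, 6, 7, 8, 10}
Set of 4: {0, 1, 3, 4, 5, 6, 7, 8, 10}; 9 is not a member.

Answer: no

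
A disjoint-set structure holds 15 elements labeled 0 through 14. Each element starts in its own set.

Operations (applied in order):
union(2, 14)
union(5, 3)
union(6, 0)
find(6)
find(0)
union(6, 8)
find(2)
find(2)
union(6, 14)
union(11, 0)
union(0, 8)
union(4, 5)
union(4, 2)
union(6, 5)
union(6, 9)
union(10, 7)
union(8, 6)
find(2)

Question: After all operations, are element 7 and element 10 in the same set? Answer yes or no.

Step 1: union(2, 14) -> merged; set of 2 now {2, 14}
Step 2: union(5, 3) -> merged; set of 5 now {3, 5}
Step 3: union(6, 0) -> merged; set of 6 now {0, 6}
Step 4: find(6) -> no change; set of 6 is {0, 6}
Step 5: find(0) -> no change; set of 0 is {0, 6}
Step 6: union(6, 8) -> merged; set of 6 now {0, 6, 8}
Step 7: find(2) -> no change; set of 2 is {2, 14}
Step 8: find(2) -> no change; set of 2 is {2, 14}
Step 9: union(6, 14) -> merged; set of 6 now {0, 2, 6, 8, 14}
Step 10: union(11, 0) -> merged; set of 11 now {0, 2, 6, 8, 11, 14}
Step 11: union(0, 8) -> already same set; set of 0 now {0, 2, 6, 8, 11, 14}
Step 12: union(4, 5) -> merged; set of 4 now {3, 4, 5}
Step 13: union(4, 2) -> merged; set of 4 now {0, 2, 3, 4, 5, 6, 8, 11, 14}
Step 14: union(6, 5) -> already same set; set of 6 now {0, 2, 3, 4, 5, 6, 8, 11, 14}
Step 15: union(6, 9) -> merged; set of 6 now {0, 2, 3, 4, 5, 6, 8, 9, 11, 14}
Step 16: union(10, 7) -> merged; set of 10 now {7, 10}
Step 17: union(8, 6) -> already same set; set of 8 now {0, 2, 3, 4, 5, 6, 8, 9, 11, 14}
Step 18: find(2) -> no change; set of 2 is {0, 2, 3, 4, 5, 6, 8, 9, 11, 14}
Set of 7: {7, 10}; 10 is a member.

Answer: yes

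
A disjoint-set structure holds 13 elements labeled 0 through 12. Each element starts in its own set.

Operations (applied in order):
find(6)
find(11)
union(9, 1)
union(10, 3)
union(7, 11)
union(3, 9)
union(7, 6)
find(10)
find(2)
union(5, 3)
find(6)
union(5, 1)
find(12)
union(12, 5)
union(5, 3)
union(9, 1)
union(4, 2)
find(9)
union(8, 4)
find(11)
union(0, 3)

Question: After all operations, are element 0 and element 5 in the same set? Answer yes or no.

Answer: yes

Derivation:
Step 1: find(6) -> no change; set of 6 is {6}
Step 2: find(11) -> no change; set of 11 is {11}
Step 3: union(9, 1) -> merged; set of 9 now {1, 9}
Step 4: union(10, 3) -> merged; set of 10 now {3, 10}
Step 5: union(7, 11) -> merged; set of 7 now {7, 11}
Step 6: union(3, 9) -> merged; set of 3 now {1, 3, 9, 10}
Step 7: union(7, 6) -> merged; set of 7 now {6, 7, 11}
Step 8: find(10) -> no change; set of 10 is {1, 3, 9, 10}
Step 9: find(2) -> no change; set of 2 is {2}
Step 10: union(5, 3) -> merged; set of 5 now {1, 3, 5, 9, 10}
Step 11: find(6) -> no change; set of 6 is {6, 7, 11}
Step 12: union(5, 1) -> already same set; set of 5 now {1, 3, 5, 9, 10}
Step 13: find(12) -> no change; set of 12 is {12}
Step 14: union(12, 5) -> merged; set of 12 now {1, 3, 5, 9, 10, 12}
Step 15: union(5, 3) -> already same set; set of 5 now {1, 3, 5, 9, 10, 12}
Step 16: union(9, 1) -> already same set; set of 9 now {1, 3, 5, 9, 10, 12}
Step 17: union(4, 2) -> merged; set of 4 now {2, 4}
Step 18: find(9) -> no change; set of 9 is {1, 3, 5, 9, 10, 12}
Step 19: union(8, 4) -> merged; set of 8 now {2, 4, 8}
Step 20: find(11) -> no change; set of 11 is {6, 7, 11}
Step 21: union(0, 3) -> merged; set of 0 now {0, 1, 3, 5, 9, 10, 12}
Set of 0: {0, 1, 3, 5, 9, 10, 12}; 5 is a member.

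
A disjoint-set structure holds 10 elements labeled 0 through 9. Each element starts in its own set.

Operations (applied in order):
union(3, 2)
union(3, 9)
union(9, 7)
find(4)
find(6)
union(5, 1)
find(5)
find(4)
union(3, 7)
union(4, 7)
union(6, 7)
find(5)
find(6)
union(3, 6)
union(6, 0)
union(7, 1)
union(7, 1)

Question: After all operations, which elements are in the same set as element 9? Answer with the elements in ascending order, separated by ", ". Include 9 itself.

Step 1: union(3, 2) -> merged; set of 3 now {2, 3}
Step 2: union(3, 9) -> merged; set of 3 now {2, 3, 9}
Step 3: union(9, 7) -> merged; set of 9 now {2, 3, 7, 9}
Step 4: find(4) -> no change; set of 4 is {4}
Step 5: find(6) -> no change; set of 6 is {6}
Step 6: union(5, 1) -> merged; set of 5 now {1, 5}
Step 7: find(5) -> no change; set of 5 is {1, 5}
Step 8: find(4) -> no change; set of 4 is {4}
Step 9: union(3, 7) -> already same set; set of 3 now {2, 3, 7, 9}
Step 10: union(4, 7) -> merged; set of 4 now {2, 3, 4, 7, 9}
Step 11: union(6, 7) -> merged; set of 6 now {2, 3, 4, 6, 7, 9}
Step 12: find(5) -> no change; set of 5 is {1, 5}
Step 13: find(6) -> no change; set of 6 is {2, 3, 4, 6, 7, 9}
Step 14: union(3, 6) -> already same set; set of 3 now {2, 3, 4, 6, 7, 9}
Step 15: union(6, 0) -> merged; set of 6 now {0, 2, 3, 4, 6, 7, 9}
Step 16: union(7, 1) -> merged; set of 7 now {0, 1, 2, 3, 4, 5, 6, 7, 9}
Step 17: union(7, 1) -> already same set; set of 7 now {0, 1, 2, 3, 4, 5, 6, 7, 9}
Component of 9: {0, 1, 2, 3, 4, 5, 6, 7, 9}

Answer: 0, 1, 2, 3, 4, 5, 6, 7, 9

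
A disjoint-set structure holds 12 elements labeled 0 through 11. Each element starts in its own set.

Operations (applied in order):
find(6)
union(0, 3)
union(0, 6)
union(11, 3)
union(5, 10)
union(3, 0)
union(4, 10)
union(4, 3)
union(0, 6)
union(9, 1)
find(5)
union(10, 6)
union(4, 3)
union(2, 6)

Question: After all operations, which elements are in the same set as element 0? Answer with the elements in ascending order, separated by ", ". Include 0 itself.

Answer: 0, 2, 3, 4, 5, 6, 10, 11

Derivation:
Step 1: find(6) -> no change; set of 6 is {6}
Step 2: union(0, 3) -> merged; set of 0 now {0, 3}
Step 3: union(0, 6) -> merged; set of 0 now {0, 3, 6}
Step 4: union(11, 3) -> merged; set of 11 now {0, 3, 6, 11}
Step 5: union(5, 10) -> merged; set of 5 now {5, 10}
Step 6: union(3, 0) -> already same set; set of 3 now {0, 3, 6, 11}
Step 7: union(4, 10) -> merged; set of 4 now {4, 5, 10}
Step 8: union(4, 3) -> merged; set of 4 now {0, 3, 4, 5, 6, 10, 11}
Step 9: union(0, 6) -> already same set; set of 0 now {0, 3, 4, 5, 6, 10, 11}
Step 10: union(9, 1) -> merged; set of 9 now {1, 9}
Step 11: find(5) -> no change; set of 5 is {0, 3, 4, 5, 6, 10, 11}
Step 12: union(10, 6) -> already same set; set of 10 now {0, 3, 4, 5, 6, 10, 11}
Step 13: union(4, 3) -> already same set; set of 4 now {0, 3, 4, 5, 6, 10, 11}
Step 14: union(2, 6) -> merged; set of 2 now {0, 2, 3, 4, 5, 6, 10, 11}
Component of 0: {0, 2, 3, 4, 5, 6, 10, 11}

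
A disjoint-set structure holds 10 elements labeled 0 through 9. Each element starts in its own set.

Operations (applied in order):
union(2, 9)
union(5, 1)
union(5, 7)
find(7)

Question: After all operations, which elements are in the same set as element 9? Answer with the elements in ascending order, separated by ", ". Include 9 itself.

Step 1: union(2, 9) -> merged; set of 2 now {2, 9}
Step 2: union(5, 1) -> merged; set of 5 now {1, 5}
Step 3: union(5, 7) -> merged; set of 5 now {1, 5, 7}
Step 4: find(7) -> no change; set of 7 is {1, 5, 7}
Component of 9: {2, 9}

Answer: 2, 9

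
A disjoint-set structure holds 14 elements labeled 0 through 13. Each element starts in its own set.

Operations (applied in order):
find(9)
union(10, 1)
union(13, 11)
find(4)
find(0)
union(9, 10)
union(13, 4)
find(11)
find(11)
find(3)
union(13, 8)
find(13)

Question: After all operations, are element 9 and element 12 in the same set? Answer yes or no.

Step 1: find(9) -> no change; set of 9 is {9}
Step 2: union(10, 1) -> merged; set of 10 now {1, 10}
Step 3: union(13, 11) -> merged; set of 13 now {11, 13}
Step 4: find(4) -> no change; set of 4 is {4}
Step 5: find(0) -> no change; set of 0 is {0}
Step 6: union(9, 10) -> merged; set of 9 now {1, 9, 10}
Step 7: union(13, 4) -> merged; set of 13 now {4, 11, 13}
Step 8: find(11) -> no change; set of 11 is {4, 11, 13}
Step 9: find(11) -> no change; set of 11 is {4, 11, 13}
Step 10: find(3) -> no change; set of 3 is {3}
Step 11: union(13, 8) -> merged; set of 13 now {4, 8, 11, 13}
Step 12: find(13) -> no change; set of 13 is {4, 8, 11, 13}
Set of 9: {1, 9, 10}; 12 is not a member.

Answer: no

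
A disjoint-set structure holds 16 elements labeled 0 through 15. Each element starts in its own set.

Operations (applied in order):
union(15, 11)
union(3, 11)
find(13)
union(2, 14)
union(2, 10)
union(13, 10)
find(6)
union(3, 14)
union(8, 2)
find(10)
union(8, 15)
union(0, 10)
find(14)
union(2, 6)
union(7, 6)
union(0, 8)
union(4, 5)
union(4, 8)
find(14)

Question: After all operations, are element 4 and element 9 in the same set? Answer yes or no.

Step 1: union(15, 11) -> merged; set of 15 now {11, 15}
Step 2: union(3, 11) -> merged; set of 3 now {3, 11, 15}
Step 3: find(13) -> no change; set of 13 is {13}
Step 4: union(2, 14) -> merged; set of 2 now {2, 14}
Step 5: union(2, 10) -> merged; set of 2 now {2, 10, 14}
Step 6: union(13, 10) -> merged; set of 13 now {2, 10, 13, 14}
Step 7: find(6) -> no change; set of 6 is {6}
Step 8: union(3, 14) -> merged; set of 3 now {2, 3, 10, 11, 13, 14, 15}
Step 9: union(8, 2) -> merged; set of 8 now {2, 3, 8, 10, 11, 13, 14, 15}
Step 10: find(10) -> no change; set of 10 is {2, 3, 8, 10, 11, 13, 14, 15}
Step 11: union(8, 15) -> already same set; set of 8 now {2, 3, 8, 10, 11, 13, 14, 15}
Step 12: union(0, 10) -> merged; set of 0 now {0, 2, 3, 8, 10, 11, 13, 14, 15}
Step 13: find(14) -> no change; set of 14 is {0, 2, 3, 8, 10, 11, 13, 14, 15}
Step 14: union(2, 6) -> merged; set of 2 now {0, 2, 3, 6, 8, 10, 11, 13, 14, 15}
Step 15: union(7, 6) -> merged; set of 7 now {0, 2, 3, 6, 7, 8, 10, 11, 13, 14, 15}
Step 16: union(0, 8) -> already same set; set of 0 now {0, 2, 3, 6, 7, 8, 10, 11, 13, 14, 15}
Step 17: union(4, 5) -> merged; set of 4 now {4, 5}
Step 18: union(4, 8) -> merged; set of 4 now {0, 2, 3, 4, 5, 6, 7, 8, 10, 11, 13, 14, 15}
Step 19: find(14) -> no change; set of 14 is {0, 2, 3, 4, 5, 6, 7, 8, 10, 11, 13, 14, 15}
Set of 4: {0, 2, 3, 4, 5, 6, 7, 8, 10, 11, 13, 14, 15}; 9 is not a member.

Answer: no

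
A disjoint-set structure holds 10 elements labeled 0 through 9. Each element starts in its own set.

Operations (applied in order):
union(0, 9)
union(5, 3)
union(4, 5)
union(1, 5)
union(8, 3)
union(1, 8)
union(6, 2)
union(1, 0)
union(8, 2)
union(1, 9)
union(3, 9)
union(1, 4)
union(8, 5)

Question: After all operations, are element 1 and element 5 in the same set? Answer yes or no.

Answer: yes

Derivation:
Step 1: union(0, 9) -> merged; set of 0 now {0, 9}
Step 2: union(5, 3) -> merged; set of 5 now {3, 5}
Step 3: union(4, 5) -> merged; set of 4 now {3, 4, 5}
Step 4: union(1, 5) -> merged; set of 1 now {1, 3, 4, 5}
Step 5: union(8, 3) -> merged; set of 8 now {1, 3, 4, 5, 8}
Step 6: union(1, 8) -> already same set; set of 1 now {1, 3, 4, 5, 8}
Step 7: union(6, 2) -> merged; set of 6 now {2, 6}
Step 8: union(1, 0) -> merged; set of 1 now {0, 1, 3, 4, 5, 8, 9}
Step 9: union(8, 2) -> merged; set of 8 now {0, 1, 2, 3, 4, 5, 6, 8, 9}
Step 10: union(1, 9) -> already same set; set of 1 now {0, 1, 2, 3, 4, 5, 6, 8, 9}
Step 11: union(3, 9) -> already same set; set of 3 now {0, 1, 2, 3, 4, 5, 6, 8, 9}
Step 12: union(1, 4) -> already same set; set of 1 now {0, 1, 2, 3, 4, 5, 6, 8, 9}
Step 13: union(8, 5) -> already same set; set of 8 now {0, 1, 2, 3, 4, 5, 6, 8, 9}
Set of 1: {0, 1, 2, 3, 4, 5, 6, 8, 9}; 5 is a member.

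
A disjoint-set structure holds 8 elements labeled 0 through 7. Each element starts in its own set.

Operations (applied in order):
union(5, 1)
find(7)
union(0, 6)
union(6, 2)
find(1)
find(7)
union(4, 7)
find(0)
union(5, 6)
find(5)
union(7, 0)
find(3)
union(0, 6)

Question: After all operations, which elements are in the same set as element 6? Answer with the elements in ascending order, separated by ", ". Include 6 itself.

Step 1: union(5, 1) -> merged; set of 5 now {1, 5}
Step 2: find(7) -> no change; set of 7 is {7}
Step 3: union(0, 6) -> merged; set of 0 now {0, 6}
Step 4: union(6, 2) -> merged; set of 6 now {0, 2, 6}
Step 5: find(1) -> no change; set of 1 is {1, 5}
Step 6: find(7) -> no change; set of 7 is {7}
Step 7: union(4, 7) -> merged; set of 4 now {4, 7}
Step 8: find(0) -> no change; set of 0 is {0, 2, 6}
Step 9: union(5, 6) -> merged; set of 5 now {0, 1, 2, 5, 6}
Step 10: find(5) -> no change; set of 5 is {0, 1, 2, 5, 6}
Step 11: union(7, 0) -> merged; set of 7 now {0, 1, 2, 4, 5, 6, 7}
Step 12: find(3) -> no change; set of 3 is {3}
Step 13: union(0, 6) -> already same set; set of 0 now {0, 1, 2, 4, 5, 6, 7}
Component of 6: {0, 1, 2, 4, 5, 6, 7}

Answer: 0, 1, 2, 4, 5, 6, 7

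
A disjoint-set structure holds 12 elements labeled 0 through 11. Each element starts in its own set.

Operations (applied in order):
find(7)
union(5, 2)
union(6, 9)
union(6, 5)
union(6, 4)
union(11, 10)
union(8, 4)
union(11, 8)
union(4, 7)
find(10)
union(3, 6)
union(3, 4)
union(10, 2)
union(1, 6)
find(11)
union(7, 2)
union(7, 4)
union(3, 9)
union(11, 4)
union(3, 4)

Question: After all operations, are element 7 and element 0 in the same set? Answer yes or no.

Step 1: find(7) -> no change; set of 7 is {7}
Step 2: union(5, 2) -> merged; set of 5 now {2, 5}
Step 3: union(6, 9) -> merged; set of 6 now {6, 9}
Step 4: union(6, 5) -> merged; set of 6 now {2, 5, 6, 9}
Step 5: union(6, 4) -> merged; set of 6 now {2, 4, 5, 6, 9}
Step 6: union(11, 10) -> merged; set of 11 now {10, 11}
Step 7: union(8, 4) -> merged; set of 8 now {2, 4, 5, 6, 8, 9}
Step 8: union(11, 8) -> merged; set of 11 now {2, 4, 5, 6, 8, 9, 10, 11}
Step 9: union(4, 7) -> merged; set of 4 now {2, 4, 5, 6, 7, 8, 9, 10, 11}
Step 10: find(10) -> no change; set of 10 is {2, 4, 5, 6, 7, 8, 9, 10, 11}
Step 11: union(3, 6) -> merged; set of 3 now {2, 3, 4, 5, 6, 7, 8, 9, 10, 11}
Step 12: union(3, 4) -> already same set; set of 3 now {2, 3, 4, 5, 6, 7, 8, 9, 10, 11}
Step 13: union(10, 2) -> already same set; set of 10 now {2, 3, 4, 5, 6, 7, 8, 9, 10, 11}
Step 14: union(1, 6) -> merged; set of 1 now {1, 2, 3, 4, 5, 6, 7, 8, 9, 10, 11}
Step 15: find(11) -> no change; set of 11 is {1, 2, 3, 4, 5, 6, 7, 8, 9, 10, 11}
Step 16: union(7, 2) -> already same set; set of 7 now {1, 2, 3, 4, 5, 6, 7, 8, 9, 10, 11}
Step 17: union(7, 4) -> already same set; set of 7 now {1, 2, 3, 4, 5, 6, 7, 8, 9, 10, 11}
Step 18: union(3, 9) -> already same set; set of 3 now {1, 2, 3, 4, 5, 6, 7, 8, 9, 10, 11}
Step 19: union(11, 4) -> already same set; set of 11 now {1, 2, 3, 4, 5, 6, 7, 8, 9, 10, 11}
Step 20: union(3, 4) -> already same set; set of 3 now {1, 2, 3, 4, 5, 6, 7, 8, 9, 10, 11}
Set of 7: {1, 2, 3, 4, 5, 6, 7, 8, 9, 10, 11}; 0 is not a member.

Answer: no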